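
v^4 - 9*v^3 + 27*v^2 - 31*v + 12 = (v - 4)*(v - 3)*(v - 1)^2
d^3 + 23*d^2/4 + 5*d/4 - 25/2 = (d - 5/4)*(d + 2)*(d + 5)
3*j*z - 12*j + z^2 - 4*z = (3*j + z)*(z - 4)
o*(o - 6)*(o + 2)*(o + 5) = o^4 + o^3 - 32*o^2 - 60*o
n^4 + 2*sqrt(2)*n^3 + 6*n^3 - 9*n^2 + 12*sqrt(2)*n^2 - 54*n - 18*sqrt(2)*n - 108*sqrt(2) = (n - 3)*(n + 3)*(n + 6)*(n + 2*sqrt(2))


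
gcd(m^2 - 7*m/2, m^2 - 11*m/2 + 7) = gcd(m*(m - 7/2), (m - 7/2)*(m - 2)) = m - 7/2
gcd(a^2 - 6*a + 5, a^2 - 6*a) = 1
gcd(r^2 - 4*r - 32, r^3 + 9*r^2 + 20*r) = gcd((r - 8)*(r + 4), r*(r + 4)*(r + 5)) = r + 4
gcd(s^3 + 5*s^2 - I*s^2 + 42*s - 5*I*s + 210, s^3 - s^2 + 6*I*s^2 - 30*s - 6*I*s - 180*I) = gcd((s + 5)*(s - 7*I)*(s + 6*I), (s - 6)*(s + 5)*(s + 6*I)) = s^2 + s*(5 + 6*I) + 30*I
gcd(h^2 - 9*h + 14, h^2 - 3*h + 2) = h - 2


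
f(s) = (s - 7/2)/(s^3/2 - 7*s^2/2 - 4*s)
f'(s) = (s - 7/2)*(-3*s^2/2 + 7*s + 4)/(s^3/2 - 7*s^2/2 - 4*s)^2 + 1/(s^3/2 - 7*s^2/2 - 4*s)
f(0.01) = 86.49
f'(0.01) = -8749.02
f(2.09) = 0.07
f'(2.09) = -0.10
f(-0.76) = -5.33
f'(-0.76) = 15.84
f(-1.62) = 1.06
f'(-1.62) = 2.27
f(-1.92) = 0.62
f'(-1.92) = 0.94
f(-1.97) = 0.57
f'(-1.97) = 0.84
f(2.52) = 0.04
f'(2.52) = -0.06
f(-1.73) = 0.85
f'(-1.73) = 1.58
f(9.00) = 0.12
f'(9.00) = -0.13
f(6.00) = -0.06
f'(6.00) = -0.04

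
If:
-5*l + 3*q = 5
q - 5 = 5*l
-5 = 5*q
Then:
No Solution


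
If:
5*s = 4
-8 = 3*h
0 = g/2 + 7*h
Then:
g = 112/3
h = -8/3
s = 4/5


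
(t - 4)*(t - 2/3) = t^2 - 14*t/3 + 8/3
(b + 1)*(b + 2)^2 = b^3 + 5*b^2 + 8*b + 4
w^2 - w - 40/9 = (w - 8/3)*(w + 5/3)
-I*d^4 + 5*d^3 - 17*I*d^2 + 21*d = d*(d - 3*I)*(d + 7*I)*(-I*d + 1)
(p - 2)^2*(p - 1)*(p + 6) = p^4 + p^3 - 22*p^2 + 44*p - 24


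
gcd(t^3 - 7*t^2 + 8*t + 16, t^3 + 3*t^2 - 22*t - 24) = t^2 - 3*t - 4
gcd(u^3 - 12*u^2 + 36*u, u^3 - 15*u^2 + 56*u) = u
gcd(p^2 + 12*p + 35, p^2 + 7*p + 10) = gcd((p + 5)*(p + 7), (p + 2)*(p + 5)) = p + 5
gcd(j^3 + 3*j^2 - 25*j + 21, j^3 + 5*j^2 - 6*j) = j - 1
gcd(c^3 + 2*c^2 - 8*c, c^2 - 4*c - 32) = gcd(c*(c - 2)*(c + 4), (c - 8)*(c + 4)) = c + 4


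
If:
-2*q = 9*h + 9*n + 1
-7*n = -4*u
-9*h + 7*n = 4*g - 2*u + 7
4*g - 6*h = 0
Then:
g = 3*u/5 - 7/10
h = 2*u/5 - 7/15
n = 4*u/7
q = 8/5 - 153*u/35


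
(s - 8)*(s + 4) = s^2 - 4*s - 32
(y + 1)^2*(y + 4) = y^3 + 6*y^2 + 9*y + 4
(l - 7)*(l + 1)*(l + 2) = l^3 - 4*l^2 - 19*l - 14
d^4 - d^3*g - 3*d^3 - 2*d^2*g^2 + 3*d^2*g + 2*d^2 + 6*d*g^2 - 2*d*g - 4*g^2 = (d - 2)*(d - 1)*(d - 2*g)*(d + g)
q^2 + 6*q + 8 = (q + 2)*(q + 4)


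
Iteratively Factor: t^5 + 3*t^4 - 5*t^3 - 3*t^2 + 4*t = (t + 1)*(t^4 + 2*t^3 - 7*t^2 + 4*t) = (t - 1)*(t + 1)*(t^3 + 3*t^2 - 4*t) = t*(t - 1)*(t + 1)*(t^2 + 3*t - 4) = t*(t - 1)^2*(t + 1)*(t + 4)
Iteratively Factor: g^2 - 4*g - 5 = (g + 1)*(g - 5)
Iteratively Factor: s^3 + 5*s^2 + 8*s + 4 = (s + 1)*(s^2 + 4*s + 4) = (s + 1)*(s + 2)*(s + 2)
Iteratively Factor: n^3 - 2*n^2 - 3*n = (n - 3)*(n^2 + n) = (n - 3)*(n + 1)*(n)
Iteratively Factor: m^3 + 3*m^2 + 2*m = (m + 2)*(m^2 + m) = m*(m + 2)*(m + 1)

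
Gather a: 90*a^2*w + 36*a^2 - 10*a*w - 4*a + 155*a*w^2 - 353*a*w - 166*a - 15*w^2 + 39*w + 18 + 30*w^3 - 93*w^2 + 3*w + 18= a^2*(90*w + 36) + a*(155*w^2 - 363*w - 170) + 30*w^3 - 108*w^2 + 42*w + 36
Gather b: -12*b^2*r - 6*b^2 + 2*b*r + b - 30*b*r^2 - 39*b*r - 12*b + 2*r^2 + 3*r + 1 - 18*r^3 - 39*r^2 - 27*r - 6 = b^2*(-12*r - 6) + b*(-30*r^2 - 37*r - 11) - 18*r^3 - 37*r^2 - 24*r - 5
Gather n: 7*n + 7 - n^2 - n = -n^2 + 6*n + 7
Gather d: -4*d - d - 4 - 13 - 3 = -5*d - 20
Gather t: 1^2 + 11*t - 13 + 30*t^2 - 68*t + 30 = 30*t^2 - 57*t + 18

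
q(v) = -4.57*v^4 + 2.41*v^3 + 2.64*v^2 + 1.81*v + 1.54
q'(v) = -18.28*v^3 + 7.23*v^2 + 5.28*v + 1.81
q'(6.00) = -3654.71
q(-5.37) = -4105.51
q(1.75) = -17.15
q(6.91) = -9483.80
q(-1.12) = -7.75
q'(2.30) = -170.21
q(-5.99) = -6315.87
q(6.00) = -5294.72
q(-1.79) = -53.98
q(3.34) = -441.89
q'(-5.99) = 4158.37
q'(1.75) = -64.78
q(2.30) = -78.90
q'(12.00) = -30481.55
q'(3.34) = -581.01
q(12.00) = -90195.62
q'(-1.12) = 30.65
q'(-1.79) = 120.37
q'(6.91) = -5647.78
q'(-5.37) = 3012.68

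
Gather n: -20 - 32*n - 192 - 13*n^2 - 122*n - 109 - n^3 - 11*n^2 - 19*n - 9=-n^3 - 24*n^2 - 173*n - 330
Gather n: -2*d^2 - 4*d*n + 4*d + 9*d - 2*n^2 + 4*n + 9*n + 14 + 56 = -2*d^2 + 13*d - 2*n^2 + n*(13 - 4*d) + 70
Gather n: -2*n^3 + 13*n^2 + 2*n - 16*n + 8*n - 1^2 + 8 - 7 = -2*n^3 + 13*n^2 - 6*n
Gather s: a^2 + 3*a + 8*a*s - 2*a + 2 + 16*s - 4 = a^2 + a + s*(8*a + 16) - 2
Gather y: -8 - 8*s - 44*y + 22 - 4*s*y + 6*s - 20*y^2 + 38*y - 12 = -2*s - 20*y^2 + y*(-4*s - 6) + 2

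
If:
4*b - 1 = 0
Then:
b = 1/4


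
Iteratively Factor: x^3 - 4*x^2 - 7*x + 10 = (x - 1)*(x^2 - 3*x - 10) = (x - 1)*(x + 2)*(x - 5)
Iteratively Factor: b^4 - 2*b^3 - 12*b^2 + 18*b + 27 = (b + 3)*(b^3 - 5*b^2 + 3*b + 9) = (b - 3)*(b + 3)*(b^2 - 2*b - 3) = (b - 3)*(b + 1)*(b + 3)*(b - 3)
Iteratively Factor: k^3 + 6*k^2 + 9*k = (k + 3)*(k^2 + 3*k) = (k + 3)^2*(k)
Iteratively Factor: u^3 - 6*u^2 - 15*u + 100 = (u + 4)*(u^2 - 10*u + 25) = (u - 5)*(u + 4)*(u - 5)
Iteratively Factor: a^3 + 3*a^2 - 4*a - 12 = (a + 2)*(a^2 + a - 6) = (a + 2)*(a + 3)*(a - 2)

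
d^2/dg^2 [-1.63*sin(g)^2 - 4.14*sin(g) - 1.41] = 4.14*sin(g) - 3.26*cos(2*g)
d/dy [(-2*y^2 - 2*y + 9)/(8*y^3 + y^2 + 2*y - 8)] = 2*(8*y^4 + 16*y^3 - 109*y^2 + 7*y - 1)/(64*y^6 + 16*y^5 + 33*y^4 - 124*y^3 - 12*y^2 - 32*y + 64)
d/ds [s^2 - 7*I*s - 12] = 2*s - 7*I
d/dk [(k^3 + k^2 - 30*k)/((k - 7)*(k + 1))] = (k^4 - 12*k^3 + 3*k^2 - 14*k + 210)/(k^4 - 12*k^3 + 22*k^2 + 84*k + 49)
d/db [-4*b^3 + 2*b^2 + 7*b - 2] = -12*b^2 + 4*b + 7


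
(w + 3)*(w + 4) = w^2 + 7*w + 12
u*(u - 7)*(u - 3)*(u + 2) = u^4 - 8*u^3 + u^2 + 42*u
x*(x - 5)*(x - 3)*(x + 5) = x^4 - 3*x^3 - 25*x^2 + 75*x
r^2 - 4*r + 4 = (r - 2)^2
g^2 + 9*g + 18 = (g + 3)*(g + 6)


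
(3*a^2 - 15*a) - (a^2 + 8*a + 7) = 2*a^2 - 23*a - 7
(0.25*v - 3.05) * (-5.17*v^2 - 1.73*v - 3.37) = -1.2925*v^3 + 15.336*v^2 + 4.434*v + 10.2785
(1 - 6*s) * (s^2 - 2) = -6*s^3 + s^2 + 12*s - 2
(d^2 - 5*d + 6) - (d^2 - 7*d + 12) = 2*d - 6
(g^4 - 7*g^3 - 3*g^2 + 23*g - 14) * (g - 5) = g^5 - 12*g^4 + 32*g^3 + 38*g^2 - 129*g + 70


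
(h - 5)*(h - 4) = h^2 - 9*h + 20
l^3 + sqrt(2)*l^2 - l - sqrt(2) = (l - 1)*(l + 1)*(l + sqrt(2))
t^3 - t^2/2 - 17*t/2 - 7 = (t - 7/2)*(t + 1)*(t + 2)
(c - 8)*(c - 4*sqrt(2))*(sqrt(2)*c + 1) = sqrt(2)*c^3 - 8*sqrt(2)*c^2 - 7*c^2 - 4*sqrt(2)*c + 56*c + 32*sqrt(2)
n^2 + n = n*(n + 1)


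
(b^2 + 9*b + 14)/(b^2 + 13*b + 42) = (b + 2)/(b + 6)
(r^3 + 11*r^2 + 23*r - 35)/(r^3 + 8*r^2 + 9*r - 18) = (r^2 + 12*r + 35)/(r^2 + 9*r + 18)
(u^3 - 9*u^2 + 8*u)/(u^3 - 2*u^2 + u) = (u - 8)/(u - 1)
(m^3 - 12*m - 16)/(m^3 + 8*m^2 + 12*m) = (m^2 - 2*m - 8)/(m*(m + 6))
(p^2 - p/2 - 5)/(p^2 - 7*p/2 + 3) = (2*p^2 - p - 10)/(2*p^2 - 7*p + 6)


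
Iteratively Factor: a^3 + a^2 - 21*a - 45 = (a + 3)*(a^2 - 2*a - 15) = (a + 3)^2*(a - 5)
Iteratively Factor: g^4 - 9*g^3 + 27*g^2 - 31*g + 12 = (g - 3)*(g^3 - 6*g^2 + 9*g - 4) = (g - 3)*(g - 1)*(g^2 - 5*g + 4) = (g - 4)*(g - 3)*(g - 1)*(g - 1)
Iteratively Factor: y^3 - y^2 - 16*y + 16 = (y - 1)*(y^2 - 16) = (y - 4)*(y - 1)*(y + 4)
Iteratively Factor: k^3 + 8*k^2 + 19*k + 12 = (k + 4)*(k^2 + 4*k + 3) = (k + 1)*(k + 4)*(k + 3)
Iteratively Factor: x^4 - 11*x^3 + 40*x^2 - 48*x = (x - 3)*(x^3 - 8*x^2 + 16*x) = (x - 4)*(x - 3)*(x^2 - 4*x) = x*(x - 4)*(x - 3)*(x - 4)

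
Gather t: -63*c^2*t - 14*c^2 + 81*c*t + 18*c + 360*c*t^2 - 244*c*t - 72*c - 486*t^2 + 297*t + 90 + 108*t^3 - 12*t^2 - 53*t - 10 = -14*c^2 - 54*c + 108*t^3 + t^2*(360*c - 498) + t*(-63*c^2 - 163*c + 244) + 80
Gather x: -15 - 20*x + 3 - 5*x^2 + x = -5*x^2 - 19*x - 12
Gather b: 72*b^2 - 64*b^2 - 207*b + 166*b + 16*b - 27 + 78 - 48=8*b^2 - 25*b + 3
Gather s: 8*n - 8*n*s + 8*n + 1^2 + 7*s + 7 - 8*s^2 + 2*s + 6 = 16*n - 8*s^2 + s*(9 - 8*n) + 14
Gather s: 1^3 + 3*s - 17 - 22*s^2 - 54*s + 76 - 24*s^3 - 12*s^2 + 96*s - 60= -24*s^3 - 34*s^2 + 45*s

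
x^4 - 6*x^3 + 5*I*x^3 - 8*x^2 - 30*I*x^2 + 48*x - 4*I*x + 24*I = (x - 6)*(x + I)*(x + 2*I)^2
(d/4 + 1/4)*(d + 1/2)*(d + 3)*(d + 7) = d^4/4 + 23*d^3/8 + 73*d^2/8 + 73*d/8 + 21/8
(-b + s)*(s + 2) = -b*s - 2*b + s^2 + 2*s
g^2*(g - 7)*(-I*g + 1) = -I*g^4 + g^3 + 7*I*g^3 - 7*g^2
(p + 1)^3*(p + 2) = p^4 + 5*p^3 + 9*p^2 + 7*p + 2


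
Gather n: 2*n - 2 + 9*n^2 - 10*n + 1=9*n^2 - 8*n - 1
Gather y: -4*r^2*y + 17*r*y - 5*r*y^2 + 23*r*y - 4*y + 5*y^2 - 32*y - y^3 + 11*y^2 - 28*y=-y^3 + y^2*(16 - 5*r) + y*(-4*r^2 + 40*r - 64)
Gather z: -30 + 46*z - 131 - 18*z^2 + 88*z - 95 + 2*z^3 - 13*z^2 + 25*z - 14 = 2*z^3 - 31*z^2 + 159*z - 270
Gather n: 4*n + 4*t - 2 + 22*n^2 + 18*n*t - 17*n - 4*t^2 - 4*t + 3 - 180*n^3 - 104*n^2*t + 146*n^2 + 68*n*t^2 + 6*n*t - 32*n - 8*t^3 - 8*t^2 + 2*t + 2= -180*n^3 + n^2*(168 - 104*t) + n*(68*t^2 + 24*t - 45) - 8*t^3 - 12*t^2 + 2*t + 3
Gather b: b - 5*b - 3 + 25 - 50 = -4*b - 28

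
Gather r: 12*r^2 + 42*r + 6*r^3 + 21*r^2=6*r^3 + 33*r^2 + 42*r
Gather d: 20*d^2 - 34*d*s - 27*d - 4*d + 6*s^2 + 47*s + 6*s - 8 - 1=20*d^2 + d*(-34*s - 31) + 6*s^2 + 53*s - 9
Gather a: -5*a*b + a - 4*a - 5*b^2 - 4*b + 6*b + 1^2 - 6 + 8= a*(-5*b - 3) - 5*b^2 + 2*b + 3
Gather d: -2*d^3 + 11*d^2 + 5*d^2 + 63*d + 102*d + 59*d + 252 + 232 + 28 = -2*d^3 + 16*d^2 + 224*d + 512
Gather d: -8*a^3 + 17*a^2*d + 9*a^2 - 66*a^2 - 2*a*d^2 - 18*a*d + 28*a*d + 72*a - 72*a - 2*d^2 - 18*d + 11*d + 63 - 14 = -8*a^3 - 57*a^2 + d^2*(-2*a - 2) + d*(17*a^2 + 10*a - 7) + 49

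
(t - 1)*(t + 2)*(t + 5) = t^3 + 6*t^2 + 3*t - 10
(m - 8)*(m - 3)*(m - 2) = m^3 - 13*m^2 + 46*m - 48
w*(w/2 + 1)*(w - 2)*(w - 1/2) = w^4/2 - w^3/4 - 2*w^2 + w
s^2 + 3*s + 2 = (s + 1)*(s + 2)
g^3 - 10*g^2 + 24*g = g*(g - 6)*(g - 4)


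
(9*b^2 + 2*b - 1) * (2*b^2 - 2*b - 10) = 18*b^4 - 14*b^3 - 96*b^2 - 18*b + 10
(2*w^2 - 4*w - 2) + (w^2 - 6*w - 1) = 3*w^2 - 10*w - 3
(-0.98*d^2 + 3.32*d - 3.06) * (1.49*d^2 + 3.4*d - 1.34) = -1.4602*d^4 + 1.6148*d^3 + 8.0418*d^2 - 14.8528*d + 4.1004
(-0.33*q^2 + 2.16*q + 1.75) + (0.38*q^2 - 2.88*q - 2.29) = 0.05*q^2 - 0.72*q - 0.54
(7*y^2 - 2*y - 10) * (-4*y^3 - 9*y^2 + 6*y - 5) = -28*y^5 - 55*y^4 + 100*y^3 + 43*y^2 - 50*y + 50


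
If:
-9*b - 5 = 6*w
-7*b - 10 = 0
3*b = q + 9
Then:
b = -10/7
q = -93/7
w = 55/42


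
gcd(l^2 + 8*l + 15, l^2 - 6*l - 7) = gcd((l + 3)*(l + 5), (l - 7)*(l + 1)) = 1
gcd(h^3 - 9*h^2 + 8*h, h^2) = h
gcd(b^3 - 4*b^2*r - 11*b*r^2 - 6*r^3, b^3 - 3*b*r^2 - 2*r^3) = b^2 + 2*b*r + r^2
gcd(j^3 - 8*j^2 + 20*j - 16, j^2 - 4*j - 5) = 1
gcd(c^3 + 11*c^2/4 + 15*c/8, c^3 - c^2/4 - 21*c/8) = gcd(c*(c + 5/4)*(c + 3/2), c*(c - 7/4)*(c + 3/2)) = c^2 + 3*c/2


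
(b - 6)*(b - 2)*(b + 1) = b^3 - 7*b^2 + 4*b + 12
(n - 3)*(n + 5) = n^2 + 2*n - 15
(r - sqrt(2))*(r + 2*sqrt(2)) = r^2 + sqrt(2)*r - 4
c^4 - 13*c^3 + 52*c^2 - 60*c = c*(c - 6)*(c - 5)*(c - 2)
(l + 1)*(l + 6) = l^2 + 7*l + 6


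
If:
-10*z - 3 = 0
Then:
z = -3/10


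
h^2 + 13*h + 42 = (h + 6)*(h + 7)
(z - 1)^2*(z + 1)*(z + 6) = z^4 + 5*z^3 - 7*z^2 - 5*z + 6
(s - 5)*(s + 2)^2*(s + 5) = s^4 + 4*s^3 - 21*s^2 - 100*s - 100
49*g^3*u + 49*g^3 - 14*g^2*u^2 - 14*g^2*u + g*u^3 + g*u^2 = (-7*g + u)^2*(g*u + g)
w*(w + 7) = w^2 + 7*w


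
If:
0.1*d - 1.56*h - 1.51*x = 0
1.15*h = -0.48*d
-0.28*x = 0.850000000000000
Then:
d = -6.10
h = 2.55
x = -3.04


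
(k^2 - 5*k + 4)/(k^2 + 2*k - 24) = (k - 1)/(k + 6)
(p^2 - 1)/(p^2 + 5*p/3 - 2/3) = 3*(p^2 - 1)/(3*p^2 + 5*p - 2)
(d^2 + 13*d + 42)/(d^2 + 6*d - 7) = (d + 6)/(d - 1)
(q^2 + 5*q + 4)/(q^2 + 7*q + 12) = (q + 1)/(q + 3)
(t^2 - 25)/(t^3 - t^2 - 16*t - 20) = (t + 5)/(t^2 + 4*t + 4)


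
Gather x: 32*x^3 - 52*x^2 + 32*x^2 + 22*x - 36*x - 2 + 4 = 32*x^3 - 20*x^2 - 14*x + 2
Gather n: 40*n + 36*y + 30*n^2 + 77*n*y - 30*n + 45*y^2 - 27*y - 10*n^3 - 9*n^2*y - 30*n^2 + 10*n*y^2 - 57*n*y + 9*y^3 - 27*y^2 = -10*n^3 - 9*n^2*y + n*(10*y^2 + 20*y + 10) + 9*y^3 + 18*y^2 + 9*y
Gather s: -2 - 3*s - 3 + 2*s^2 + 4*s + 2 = 2*s^2 + s - 3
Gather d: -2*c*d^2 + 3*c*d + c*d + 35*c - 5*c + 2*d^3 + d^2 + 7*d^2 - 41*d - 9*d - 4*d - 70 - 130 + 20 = 30*c + 2*d^3 + d^2*(8 - 2*c) + d*(4*c - 54) - 180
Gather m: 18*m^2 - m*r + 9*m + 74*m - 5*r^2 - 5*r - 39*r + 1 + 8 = 18*m^2 + m*(83 - r) - 5*r^2 - 44*r + 9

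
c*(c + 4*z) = c^2 + 4*c*z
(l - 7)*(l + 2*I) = l^2 - 7*l + 2*I*l - 14*I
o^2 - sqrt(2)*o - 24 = (o - 4*sqrt(2))*(o + 3*sqrt(2))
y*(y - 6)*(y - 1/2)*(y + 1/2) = y^4 - 6*y^3 - y^2/4 + 3*y/2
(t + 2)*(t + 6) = t^2 + 8*t + 12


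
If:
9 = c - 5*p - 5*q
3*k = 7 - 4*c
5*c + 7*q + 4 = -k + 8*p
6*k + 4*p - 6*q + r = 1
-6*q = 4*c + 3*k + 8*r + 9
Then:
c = 16793/5147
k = -10381/5147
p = 3522/5147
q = -9428/5147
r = -3223/5147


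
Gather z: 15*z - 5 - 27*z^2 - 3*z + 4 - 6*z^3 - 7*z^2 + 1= -6*z^3 - 34*z^2 + 12*z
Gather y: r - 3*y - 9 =r - 3*y - 9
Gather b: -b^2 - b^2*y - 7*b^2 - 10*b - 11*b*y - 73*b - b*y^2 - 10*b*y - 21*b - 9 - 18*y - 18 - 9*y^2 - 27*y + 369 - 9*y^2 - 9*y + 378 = b^2*(-y - 8) + b*(-y^2 - 21*y - 104) - 18*y^2 - 54*y + 720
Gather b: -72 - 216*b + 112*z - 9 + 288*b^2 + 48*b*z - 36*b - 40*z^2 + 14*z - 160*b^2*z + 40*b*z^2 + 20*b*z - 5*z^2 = b^2*(288 - 160*z) + b*(40*z^2 + 68*z - 252) - 45*z^2 + 126*z - 81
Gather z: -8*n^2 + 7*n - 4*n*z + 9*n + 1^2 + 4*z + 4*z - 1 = -8*n^2 + 16*n + z*(8 - 4*n)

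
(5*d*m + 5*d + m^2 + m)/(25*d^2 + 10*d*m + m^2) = (m + 1)/(5*d + m)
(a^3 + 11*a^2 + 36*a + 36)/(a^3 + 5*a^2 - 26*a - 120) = (a^2 + 5*a + 6)/(a^2 - a - 20)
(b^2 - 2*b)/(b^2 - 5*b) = (b - 2)/(b - 5)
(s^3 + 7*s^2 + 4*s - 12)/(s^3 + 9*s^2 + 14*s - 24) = (s + 2)/(s + 4)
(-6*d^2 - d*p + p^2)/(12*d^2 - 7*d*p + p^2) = (2*d + p)/(-4*d + p)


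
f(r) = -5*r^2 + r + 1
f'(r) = 1 - 10*r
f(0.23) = 0.97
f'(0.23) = -1.30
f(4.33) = -88.41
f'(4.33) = -42.30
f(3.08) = -43.35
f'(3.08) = -29.80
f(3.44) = -54.73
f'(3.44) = -33.40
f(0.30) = 0.85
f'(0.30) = -2.00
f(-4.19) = -90.97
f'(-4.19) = 42.90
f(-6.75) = -233.56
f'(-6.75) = 68.50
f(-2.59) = -35.13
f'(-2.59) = 26.90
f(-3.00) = -47.00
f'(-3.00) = 31.00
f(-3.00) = -47.00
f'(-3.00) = 31.00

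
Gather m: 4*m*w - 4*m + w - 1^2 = m*(4*w - 4) + w - 1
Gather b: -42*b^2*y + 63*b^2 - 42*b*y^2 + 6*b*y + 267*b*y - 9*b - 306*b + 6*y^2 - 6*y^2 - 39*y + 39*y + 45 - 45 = b^2*(63 - 42*y) + b*(-42*y^2 + 273*y - 315)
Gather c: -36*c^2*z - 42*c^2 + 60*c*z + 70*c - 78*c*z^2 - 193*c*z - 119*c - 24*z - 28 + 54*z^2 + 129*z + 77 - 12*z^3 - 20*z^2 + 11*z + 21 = c^2*(-36*z - 42) + c*(-78*z^2 - 133*z - 49) - 12*z^3 + 34*z^2 + 116*z + 70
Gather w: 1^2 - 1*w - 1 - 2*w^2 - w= -2*w^2 - 2*w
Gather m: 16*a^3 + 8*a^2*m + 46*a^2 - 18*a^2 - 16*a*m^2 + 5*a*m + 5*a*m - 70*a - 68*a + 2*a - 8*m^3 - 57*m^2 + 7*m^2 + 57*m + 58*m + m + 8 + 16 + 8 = 16*a^3 + 28*a^2 - 136*a - 8*m^3 + m^2*(-16*a - 50) + m*(8*a^2 + 10*a + 116) + 32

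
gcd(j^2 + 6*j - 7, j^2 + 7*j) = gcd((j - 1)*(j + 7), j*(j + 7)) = j + 7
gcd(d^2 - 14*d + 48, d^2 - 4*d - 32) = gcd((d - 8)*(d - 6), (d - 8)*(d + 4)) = d - 8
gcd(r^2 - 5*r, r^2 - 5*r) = r^2 - 5*r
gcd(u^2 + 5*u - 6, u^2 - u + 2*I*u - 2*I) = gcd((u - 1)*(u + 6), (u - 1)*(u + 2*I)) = u - 1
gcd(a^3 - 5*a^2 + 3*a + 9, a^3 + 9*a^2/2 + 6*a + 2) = 1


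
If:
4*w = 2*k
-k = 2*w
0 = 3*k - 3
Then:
No Solution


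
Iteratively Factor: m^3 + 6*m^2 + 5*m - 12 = (m + 4)*(m^2 + 2*m - 3) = (m - 1)*(m + 4)*(m + 3)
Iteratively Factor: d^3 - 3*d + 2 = (d - 1)*(d^2 + d - 2) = (d - 1)^2*(d + 2)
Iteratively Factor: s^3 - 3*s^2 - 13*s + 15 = (s - 5)*(s^2 + 2*s - 3) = (s - 5)*(s + 3)*(s - 1)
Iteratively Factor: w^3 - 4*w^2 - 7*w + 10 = (w + 2)*(w^2 - 6*w + 5) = (w - 5)*(w + 2)*(w - 1)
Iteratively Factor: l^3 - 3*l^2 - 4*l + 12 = (l - 3)*(l^2 - 4) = (l - 3)*(l + 2)*(l - 2)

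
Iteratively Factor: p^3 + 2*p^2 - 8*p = (p + 4)*(p^2 - 2*p) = (p - 2)*(p + 4)*(p)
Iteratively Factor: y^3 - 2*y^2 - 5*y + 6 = (y + 2)*(y^2 - 4*y + 3) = (y - 1)*(y + 2)*(y - 3)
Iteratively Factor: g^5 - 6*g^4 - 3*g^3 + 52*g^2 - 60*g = (g)*(g^4 - 6*g^3 - 3*g^2 + 52*g - 60) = g*(g + 3)*(g^3 - 9*g^2 + 24*g - 20) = g*(g - 5)*(g + 3)*(g^2 - 4*g + 4) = g*(g - 5)*(g - 2)*(g + 3)*(g - 2)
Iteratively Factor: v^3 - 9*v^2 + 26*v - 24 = (v - 3)*(v^2 - 6*v + 8) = (v - 3)*(v - 2)*(v - 4)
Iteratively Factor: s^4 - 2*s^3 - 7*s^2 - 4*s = (s + 1)*(s^3 - 3*s^2 - 4*s) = (s - 4)*(s + 1)*(s^2 + s) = (s - 4)*(s + 1)^2*(s)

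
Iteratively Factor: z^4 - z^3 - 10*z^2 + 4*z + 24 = (z - 2)*(z^3 + z^2 - 8*z - 12) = (z - 2)*(z + 2)*(z^2 - z - 6) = (z - 2)*(z + 2)^2*(z - 3)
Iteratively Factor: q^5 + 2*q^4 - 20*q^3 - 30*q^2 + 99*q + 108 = (q + 1)*(q^4 + q^3 - 21*q^2 - 9*q + 108) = (q + 1)*(q + 3)*(q^3 - 2*q^2 - 15*q + 36) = (q - 3)*(q + 1)*(q + 3)*(q^2 + q - 12) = (q - 3)*(q + 1)*(q + 3)*(q + 4)*(q - 3)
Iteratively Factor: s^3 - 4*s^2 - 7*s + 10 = (s + 2)*(s^2 - 6*s + 5) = (s - 5)*(s + 2)*(s - 1)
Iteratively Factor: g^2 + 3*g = (g)*(g + 3)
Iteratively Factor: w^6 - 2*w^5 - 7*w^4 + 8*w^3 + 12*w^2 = (w)*(w^5 - 2*w^4 - 7*w^3 + 8*w^2 + 12*w) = w*(w + 2)*(w^4 - 4*w^3 + w^2 + 6*w) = w*(w - 3)*(w + 2)*(w^3 - w^2 - 2*w) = w*(w - 3)*(w - 2)*(w + 2)*(w^2 + w) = w^2*(w - 3)*(w - 2)*(w + 2)*(w + 1)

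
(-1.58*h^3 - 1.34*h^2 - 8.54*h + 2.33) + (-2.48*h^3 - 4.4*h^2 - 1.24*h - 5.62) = -4.06*h^3 - 5.74*h^2 - 9.78*h - 3.29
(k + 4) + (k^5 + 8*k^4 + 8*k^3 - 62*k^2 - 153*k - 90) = k^5 + 8*k^4 + 8*k^3 - 62*k^2 - 152*k - 86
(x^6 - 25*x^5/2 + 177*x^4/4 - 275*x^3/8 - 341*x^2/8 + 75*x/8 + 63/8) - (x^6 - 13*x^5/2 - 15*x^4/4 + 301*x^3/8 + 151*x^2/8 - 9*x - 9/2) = -6*x^5 + 48*x^4 - 72*x^3 - 123*x^2/2 + 147*x/8 + 99/8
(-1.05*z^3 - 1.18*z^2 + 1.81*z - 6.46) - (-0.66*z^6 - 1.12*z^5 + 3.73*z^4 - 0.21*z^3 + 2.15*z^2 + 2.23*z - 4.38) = 0.66*z^6 + 1.12*z^5 - 3.73*z^4 - 0.84*z^3 - 3.33*z^2 - 0.42*z - 2.08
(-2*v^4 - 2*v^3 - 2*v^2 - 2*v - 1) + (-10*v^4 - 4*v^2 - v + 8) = -12*v^4 - 2*v^3 - 6*v^2 - 3*v + 7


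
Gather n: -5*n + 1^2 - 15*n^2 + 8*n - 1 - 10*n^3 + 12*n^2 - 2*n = -10*n^3 - 3*n^2 + n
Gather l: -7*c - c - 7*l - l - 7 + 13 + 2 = -8*c - 8*l + 8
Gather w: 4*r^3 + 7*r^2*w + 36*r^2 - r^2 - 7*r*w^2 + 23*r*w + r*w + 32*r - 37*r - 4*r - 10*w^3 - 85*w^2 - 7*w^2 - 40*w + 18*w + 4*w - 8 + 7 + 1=4*r^3 + 35*r^2 - 9*r - 10*w^3 + w^2*(-7*r - 92) + w*(7*r^2 + 24*r - 18)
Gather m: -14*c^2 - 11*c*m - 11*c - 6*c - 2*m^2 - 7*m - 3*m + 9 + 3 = -14*c^2 - 17*c - 2*m^2 + m*(-11*c - 10) + 12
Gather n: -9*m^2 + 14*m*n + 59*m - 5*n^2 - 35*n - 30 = -9*m^2 + 59*m - 5*n^2 + n*(14*m - 35) - 30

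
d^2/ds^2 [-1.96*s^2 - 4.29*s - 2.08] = -3.92000000000000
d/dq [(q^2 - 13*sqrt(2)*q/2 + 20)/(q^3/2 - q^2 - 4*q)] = 2*(-q^4 + 13*sqrt(2)*q^3 - 68*q^2 - 13*sqrt(2)*q^2 + 80*q + 160)/(q^2*(q^4 - 4*q^3 - 12*q^2 + 32*q + 64))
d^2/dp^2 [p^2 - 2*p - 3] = 2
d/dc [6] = 0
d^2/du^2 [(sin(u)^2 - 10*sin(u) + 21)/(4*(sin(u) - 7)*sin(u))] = 3*(sin(u)^2 - 2)/(4*sin(u)^3)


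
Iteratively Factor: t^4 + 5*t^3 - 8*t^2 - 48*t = (t)*(t^3 + 5*t^2 - 8*t - 48) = t*(t + 4)*(t^2 + t - 12) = t*(t - 3)*(t + 4)*(t + 4)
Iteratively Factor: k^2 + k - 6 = (k - 2)*(k + 3)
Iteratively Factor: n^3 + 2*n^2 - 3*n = (n - 1)*(n^2 + 3*n) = n*(n - 1)*(n + 3)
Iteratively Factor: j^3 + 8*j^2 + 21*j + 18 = (j + 2)*(j^2 + 6*j + 9) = (j + 2)*(j + 3)*(j + 3)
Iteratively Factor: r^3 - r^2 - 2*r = (r - 2)*(r^2 + r) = r*(r - 2)*(r + 1)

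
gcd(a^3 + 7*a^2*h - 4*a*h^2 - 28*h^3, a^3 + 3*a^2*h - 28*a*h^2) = a + 7*h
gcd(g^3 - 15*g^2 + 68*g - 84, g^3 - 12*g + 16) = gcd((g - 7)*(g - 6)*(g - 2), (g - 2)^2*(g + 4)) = g - 2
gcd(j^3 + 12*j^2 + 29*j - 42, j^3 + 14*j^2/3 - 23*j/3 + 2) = j^2 + 5*j - 6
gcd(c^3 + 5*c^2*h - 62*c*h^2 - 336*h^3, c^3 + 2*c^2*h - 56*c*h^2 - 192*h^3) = c^2 - 2*c*h - 48*h^2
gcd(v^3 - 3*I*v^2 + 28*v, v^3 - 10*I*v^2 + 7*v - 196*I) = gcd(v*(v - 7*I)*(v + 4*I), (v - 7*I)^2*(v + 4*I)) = v^2 - 3*I*v + 28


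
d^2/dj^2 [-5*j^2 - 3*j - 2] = -10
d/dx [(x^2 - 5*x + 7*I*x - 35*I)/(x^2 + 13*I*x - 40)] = (x^2*(5 + 6*I) + x*(-80 + 70*I) - 255 - 280*I)/(x^4 + 26*I*x^3 - 249*x^2 - 1040*I*x + 1600)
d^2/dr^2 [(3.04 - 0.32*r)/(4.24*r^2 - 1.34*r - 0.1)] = ((0.32*r - 3.04)*(8.48*r - 1.34)*(16.96*r - 2.68) + (8.1408*r - 26.6368)*(-4.24*r^2 + 1.34*r + 0.1))/(-4.24*r^2 + 1.34*r + 0.1)^3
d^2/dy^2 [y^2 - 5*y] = 2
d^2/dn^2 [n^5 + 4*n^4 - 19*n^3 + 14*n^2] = 20*n^3 + 48*n^2 - 114*n + 28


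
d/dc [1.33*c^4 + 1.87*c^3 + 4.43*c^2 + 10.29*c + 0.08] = 5.32*c^3 + 5.61*c^2 + 8.86*c + 10.29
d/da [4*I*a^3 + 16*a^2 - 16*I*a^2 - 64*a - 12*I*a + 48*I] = 12*I*a^2 + 32*a*(1 - I) - 64 - 12*I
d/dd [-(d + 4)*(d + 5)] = -2*d - 9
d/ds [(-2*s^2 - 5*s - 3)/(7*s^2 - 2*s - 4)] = (39*s^2 + 58*s + 14)/(49*s^4 - 28*s^3 - 52*s^2 + 16*s + 16)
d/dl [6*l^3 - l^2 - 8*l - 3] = 18*l^2 - 2*l - 8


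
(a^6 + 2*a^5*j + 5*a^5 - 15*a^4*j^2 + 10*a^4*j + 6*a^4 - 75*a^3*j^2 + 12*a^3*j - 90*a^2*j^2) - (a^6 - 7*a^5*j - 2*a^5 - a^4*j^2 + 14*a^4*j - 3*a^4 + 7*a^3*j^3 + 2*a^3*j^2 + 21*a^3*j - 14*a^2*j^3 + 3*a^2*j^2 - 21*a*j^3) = 9*a^5*j + 7*a^5 - 14*a^4*j^2 - 4*a^4*j + 9*a^4 - 7*a^3*j^3 - 77*a^3*j^2 - 9*a^3*j + 14*a^2*j^3 - 93*a^2*j^2 + 21*a*j^3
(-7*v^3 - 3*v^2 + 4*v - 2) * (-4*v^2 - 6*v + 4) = 28*v^5 + 54*v^4 - 26*v^3 - 28*v^2 + 28*v - 8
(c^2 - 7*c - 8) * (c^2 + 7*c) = c^4 - 57*c^2 - 56*c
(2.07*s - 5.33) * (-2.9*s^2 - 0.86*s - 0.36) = -6.003*s^3 + 13.6768*s^2 + 3.8386*s + 1.9188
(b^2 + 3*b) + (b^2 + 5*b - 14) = 2*b^2 + 8*b - 14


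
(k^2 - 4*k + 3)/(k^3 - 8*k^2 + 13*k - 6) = (k - 3)/(k^2 - 7*k + 6)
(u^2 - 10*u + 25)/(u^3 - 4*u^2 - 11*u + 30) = (u - 5)/(u^2 + u - 6)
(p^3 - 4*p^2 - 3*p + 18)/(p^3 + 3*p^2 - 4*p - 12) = (p^2 - 6*p + 9)/(p^2 + p - 6)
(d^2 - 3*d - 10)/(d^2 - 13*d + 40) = (d + 2)/(d - 8)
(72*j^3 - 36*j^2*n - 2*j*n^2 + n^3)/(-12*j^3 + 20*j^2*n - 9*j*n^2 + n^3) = (-6*j - n)/(j - n)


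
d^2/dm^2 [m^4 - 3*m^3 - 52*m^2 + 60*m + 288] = 12*m^2 - 18*m - 104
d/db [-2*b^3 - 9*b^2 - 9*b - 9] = -6*b^2 - 18*b - 9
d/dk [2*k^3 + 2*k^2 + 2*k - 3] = 6*k^2 + 4*k + 2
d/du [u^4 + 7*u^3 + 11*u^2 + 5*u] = 4*u^3 + 21*u^2 + 22*u + 5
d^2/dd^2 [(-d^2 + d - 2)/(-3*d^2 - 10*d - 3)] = 2*(-39*d^3 + 27*d^2 + 207*d + 221)/(27*d^6 + 270*d^5 + 981*d^4 + 1540*d^3 + 981*d^2 + 270*d + 27)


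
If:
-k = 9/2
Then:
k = -9/2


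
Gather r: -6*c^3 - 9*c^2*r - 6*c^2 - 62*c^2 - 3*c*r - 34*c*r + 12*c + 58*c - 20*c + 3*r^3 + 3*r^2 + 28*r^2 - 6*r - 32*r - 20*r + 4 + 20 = -6*c^3 - 68*c^2 + 50*c + 3*r^3 + 31*r^2 + r*(-9*c^2 - 37*c - 58) + 24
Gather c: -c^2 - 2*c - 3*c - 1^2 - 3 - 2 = -c^2 - 5*c - 6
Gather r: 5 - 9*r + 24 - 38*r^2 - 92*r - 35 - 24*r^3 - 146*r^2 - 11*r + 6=-24*r^3 - 184*r^2 - 112*r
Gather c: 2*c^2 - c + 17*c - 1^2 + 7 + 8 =2*c^2 + 16*c + 14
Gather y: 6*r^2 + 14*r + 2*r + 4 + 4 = 6*r^2 + 16*r + 8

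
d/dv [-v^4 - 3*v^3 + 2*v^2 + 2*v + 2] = -4*v^3 - 9*v^2 + 4*v + 2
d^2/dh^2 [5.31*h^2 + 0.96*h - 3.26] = 10.6200000000000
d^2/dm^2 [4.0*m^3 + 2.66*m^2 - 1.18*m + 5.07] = 24.0*m + 5.32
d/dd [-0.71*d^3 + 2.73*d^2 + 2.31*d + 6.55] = -2.13*d^2 + 5.46*d + 2.31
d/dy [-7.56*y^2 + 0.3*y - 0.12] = 0.3 - 15.12*y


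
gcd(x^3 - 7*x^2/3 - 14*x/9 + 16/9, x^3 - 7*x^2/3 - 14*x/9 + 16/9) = x^3 - 7*x^2/3 - 14*x/9 + 16/9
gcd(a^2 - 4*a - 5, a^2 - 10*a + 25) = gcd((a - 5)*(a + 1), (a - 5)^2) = a - 5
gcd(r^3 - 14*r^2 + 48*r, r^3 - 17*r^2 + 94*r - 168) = r - 6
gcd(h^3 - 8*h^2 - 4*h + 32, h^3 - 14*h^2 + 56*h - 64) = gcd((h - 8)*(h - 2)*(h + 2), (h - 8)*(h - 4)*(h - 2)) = h^2 - 10*h + 16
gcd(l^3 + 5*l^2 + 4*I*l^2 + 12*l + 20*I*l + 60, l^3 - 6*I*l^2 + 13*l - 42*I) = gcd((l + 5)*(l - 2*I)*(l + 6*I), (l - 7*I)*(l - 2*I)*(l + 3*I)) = l - 2*I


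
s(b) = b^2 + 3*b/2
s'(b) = 2*b + 3/2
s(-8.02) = 52.29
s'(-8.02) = -14.54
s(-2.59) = 2.82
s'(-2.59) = -3.68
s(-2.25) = 1.69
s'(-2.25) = -3.00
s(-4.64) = 14.57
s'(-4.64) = -7.78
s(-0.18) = -0.24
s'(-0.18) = 1.14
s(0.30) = 0.54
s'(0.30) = 2.10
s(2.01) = 7.06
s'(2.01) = 5.52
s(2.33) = 8.92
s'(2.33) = 6.16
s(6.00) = 45.00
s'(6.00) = 13.50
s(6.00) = 45.00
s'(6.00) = 13.50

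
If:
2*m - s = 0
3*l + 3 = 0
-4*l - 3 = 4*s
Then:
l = -1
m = 1/8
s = 1/4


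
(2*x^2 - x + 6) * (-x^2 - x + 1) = -2*x^4 - x^3 - 3*x^2 - 7*x + 6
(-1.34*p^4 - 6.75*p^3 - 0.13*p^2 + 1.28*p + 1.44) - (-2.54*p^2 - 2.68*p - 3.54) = -1.34*p^4 - 6.75*p^3 + 2.41*p^2 + 3.96*p + 4.98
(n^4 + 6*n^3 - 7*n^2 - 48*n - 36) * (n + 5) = n^5 + 11*n^4 + 23*n^3 - 83*n^2 - 276*n - 180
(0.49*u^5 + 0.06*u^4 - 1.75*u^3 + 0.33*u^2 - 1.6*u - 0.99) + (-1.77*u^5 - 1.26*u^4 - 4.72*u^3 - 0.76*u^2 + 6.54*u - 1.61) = -1.28*u^5 - 1.2*u^4 - 6.47*u^3 - 0.43*u^2 + 4.94*u - 2.6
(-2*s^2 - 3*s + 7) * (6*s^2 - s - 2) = -12*s^4 - 16*s^3 + 49*s^2 - s - 14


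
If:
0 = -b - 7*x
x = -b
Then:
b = 0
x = 0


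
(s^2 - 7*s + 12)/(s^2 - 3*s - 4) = (s - 3)/(s + 1)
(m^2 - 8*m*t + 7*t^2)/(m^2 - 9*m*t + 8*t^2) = (-m + 7*t)/(-m + 8*t)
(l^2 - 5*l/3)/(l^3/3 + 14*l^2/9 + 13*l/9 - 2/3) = 3*l*(3*l - 5)/(3*l^3 + 14*l^2 + 13*l - 6)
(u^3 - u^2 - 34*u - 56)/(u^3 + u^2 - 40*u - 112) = (u + 2)/(u + 4)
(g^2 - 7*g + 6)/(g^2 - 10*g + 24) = (g - 1)/(g - 4)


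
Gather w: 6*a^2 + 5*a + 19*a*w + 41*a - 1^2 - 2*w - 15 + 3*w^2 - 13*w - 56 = 6*a^2 + 46*a + 3*w^2 + w*(19*a - 15) - 72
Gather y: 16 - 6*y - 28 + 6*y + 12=0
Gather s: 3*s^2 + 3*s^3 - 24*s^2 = 3*s^3 - 21*s^2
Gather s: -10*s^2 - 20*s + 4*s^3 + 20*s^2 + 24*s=4*s^3 + 10*s^2 + 4*s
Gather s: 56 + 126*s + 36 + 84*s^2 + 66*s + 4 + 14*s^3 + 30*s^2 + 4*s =14*s^3 + 114*s^2 + 196*s + 96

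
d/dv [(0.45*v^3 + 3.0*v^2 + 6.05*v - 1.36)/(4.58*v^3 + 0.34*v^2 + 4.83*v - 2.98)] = (8.88178419700125e-16*v^5 - 13.587*v^4 - 51.071*v^3 + 27.0964*v^2 - 16.9552*v - 11.4602)/(20.9764*v^6 + 3.1144*v^5 + 44.3584*v^4 - 24.0124*v^3 + 21.3025*v^2 - 28.7868*v + 8.8804)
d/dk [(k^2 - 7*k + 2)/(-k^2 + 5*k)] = 2*(-k^2 + 2*k - 5)/(k^2*(k^2 - 10*k + 25))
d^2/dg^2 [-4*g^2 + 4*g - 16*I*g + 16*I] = -8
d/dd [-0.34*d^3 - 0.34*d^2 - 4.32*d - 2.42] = -1.02*d^2 - 0.68*d - 4.32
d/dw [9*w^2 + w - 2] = 18*w + 1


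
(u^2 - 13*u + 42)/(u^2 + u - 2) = (u^2 - 13*u + 42)/(u^2 + u - 2)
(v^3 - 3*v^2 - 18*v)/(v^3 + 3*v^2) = (v - 6)/v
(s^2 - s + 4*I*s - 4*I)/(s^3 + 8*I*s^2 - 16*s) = (s - 1)/(s*(s + 4*I))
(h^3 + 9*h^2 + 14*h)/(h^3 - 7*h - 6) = h*(h + 7)/(h^2 - 2*h - 3)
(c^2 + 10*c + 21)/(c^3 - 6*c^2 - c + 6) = (c^2 + 10*c + 21)/(c^3 - 6*c^2 - c + 6)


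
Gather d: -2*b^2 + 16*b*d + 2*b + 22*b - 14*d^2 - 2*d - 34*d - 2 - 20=-2*b^2 + 24*b - 14*d^2 + d*(16*b - 36) - 22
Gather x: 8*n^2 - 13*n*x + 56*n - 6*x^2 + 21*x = 8*n^2 + 56*n - 6*x^2 + x*(21 - 13*n)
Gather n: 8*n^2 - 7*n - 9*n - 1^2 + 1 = 8*n^2 - 16*n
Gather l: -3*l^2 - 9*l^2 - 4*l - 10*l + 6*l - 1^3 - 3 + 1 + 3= -12*l^2 - 8*l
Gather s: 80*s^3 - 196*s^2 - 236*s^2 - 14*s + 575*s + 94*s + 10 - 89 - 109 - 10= 80*s^3 - 432*s^2 + 655*s - 198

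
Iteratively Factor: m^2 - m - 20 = (m + 4)*(m - 5)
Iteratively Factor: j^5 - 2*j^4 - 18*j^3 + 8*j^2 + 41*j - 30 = (j - 1)*(j^4 - j^3 - 19*j^2 - 11*j + 30) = (j - 1)^2*(j^3 - 19*j - 30) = (j - 1)^2*(j + 3)*(j^2 - 3*j - 10) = (j - 5)*(j - 1)^2*(j + 3)*(j + 2)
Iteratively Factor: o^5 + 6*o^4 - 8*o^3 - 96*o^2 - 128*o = (o - 4)*(o^4 + 10*o^3 + 32*o^2 + 32*o) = (o - 4)*(o + 2)*(o^3 + 8*o^2 + 16*o) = o*(o - 4)*(o + 2)*(o^2 + 8*o + 16) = o*(o - 4)*(o + 2)*(o + 4)*(o + 4)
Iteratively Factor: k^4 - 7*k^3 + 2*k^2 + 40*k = (k - 5)*(k^3 - 2*k^2 - 8*k) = (k - 5)*(k - 4)*(k^2 + 2*k) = k*(k - 5)*(k - 4)*(k + 2)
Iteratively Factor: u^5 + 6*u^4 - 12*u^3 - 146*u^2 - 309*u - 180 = (u + 1)*(u^4 + 5*u^3 - 17*u^2 - 129*u - 180) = (u + 1)*(u + 3)*(u^3 + 2*u^2 - 23*u - 60) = (u - 5)*(u + 1)*(u + 3)*(u^2 + 7*u + 12) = (u - 5)*(u + 1)*(u + 3)^2*(u + 4)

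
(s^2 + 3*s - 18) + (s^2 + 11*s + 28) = 2*s^2 + 14*s + 10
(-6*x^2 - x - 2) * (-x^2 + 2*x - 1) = 6*x^4 - 11*x^3 + 6*x^2 - 3*x + 2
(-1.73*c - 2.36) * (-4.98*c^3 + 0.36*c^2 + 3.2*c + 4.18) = 8.6154*c^4 + 11.13*c^3 - 6.3856*c^2 - 14.7834*c - 9.8648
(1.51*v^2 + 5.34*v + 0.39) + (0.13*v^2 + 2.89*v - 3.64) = 1.64*v^2 + 8.23*v - 3.25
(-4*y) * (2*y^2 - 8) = -8*y^3 + 32*y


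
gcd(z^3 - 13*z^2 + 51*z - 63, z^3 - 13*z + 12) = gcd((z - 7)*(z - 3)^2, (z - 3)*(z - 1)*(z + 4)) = z - 3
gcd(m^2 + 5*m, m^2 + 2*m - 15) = m + 5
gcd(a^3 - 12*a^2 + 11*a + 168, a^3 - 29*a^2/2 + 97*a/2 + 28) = a^2 - 15*a + 56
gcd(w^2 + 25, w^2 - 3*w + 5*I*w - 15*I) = w + 5*I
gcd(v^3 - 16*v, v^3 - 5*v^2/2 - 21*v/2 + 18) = v - 4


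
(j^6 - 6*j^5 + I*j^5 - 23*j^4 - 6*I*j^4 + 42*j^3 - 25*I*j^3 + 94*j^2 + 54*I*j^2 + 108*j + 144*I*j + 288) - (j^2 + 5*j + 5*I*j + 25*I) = j^6 - 6*j^5 + I*j^5 - 23*j^4 - 6*I*j^4 + 42*j^3 - 25*I*j^3 + 93*j^2 + 54*I*j^2 + 103*j + 139*I*j + 288 - 25*I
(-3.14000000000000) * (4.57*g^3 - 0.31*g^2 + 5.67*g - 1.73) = -14.3498*g^3 + 0.9734*g^2 - 17.8038*g + 5.4322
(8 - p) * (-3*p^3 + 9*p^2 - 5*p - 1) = 3*p^4 - 33*p^3 + 77*p^2 - 39*p - 8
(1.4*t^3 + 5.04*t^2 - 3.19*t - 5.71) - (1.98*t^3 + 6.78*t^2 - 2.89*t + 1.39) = -0.58*t^3 - 1.74*t^2 - 0.3*t - 7.1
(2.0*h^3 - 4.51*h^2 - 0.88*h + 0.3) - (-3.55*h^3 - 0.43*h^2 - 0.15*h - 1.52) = 5.55*h^3 - 4.08*h^2 - 0.73*h + 1.82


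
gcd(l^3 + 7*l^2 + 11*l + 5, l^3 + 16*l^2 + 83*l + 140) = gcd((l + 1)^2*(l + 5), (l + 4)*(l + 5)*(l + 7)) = l + 5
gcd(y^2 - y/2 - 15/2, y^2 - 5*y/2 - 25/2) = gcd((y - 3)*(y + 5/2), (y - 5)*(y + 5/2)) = y + 5/2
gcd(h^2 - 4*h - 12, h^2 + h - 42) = h - 6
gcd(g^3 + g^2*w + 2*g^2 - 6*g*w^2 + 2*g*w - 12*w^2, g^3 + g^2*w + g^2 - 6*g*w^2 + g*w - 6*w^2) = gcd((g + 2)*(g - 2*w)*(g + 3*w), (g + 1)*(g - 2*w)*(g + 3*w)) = -g^2 - g*w + 6*w^2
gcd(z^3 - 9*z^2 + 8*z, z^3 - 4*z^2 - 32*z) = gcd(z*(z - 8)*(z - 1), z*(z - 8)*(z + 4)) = z^2 - 8*z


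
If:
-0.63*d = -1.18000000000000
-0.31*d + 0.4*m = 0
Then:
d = 1.87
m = 1.45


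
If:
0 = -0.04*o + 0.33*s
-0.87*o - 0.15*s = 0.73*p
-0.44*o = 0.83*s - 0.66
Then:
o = 1.22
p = -1.49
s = 0.15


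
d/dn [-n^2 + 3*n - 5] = 3 - 2*n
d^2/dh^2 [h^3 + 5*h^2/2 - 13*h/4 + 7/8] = 6*h + 5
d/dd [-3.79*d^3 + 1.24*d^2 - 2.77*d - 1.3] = -11.37*d^2 + 2.48*d - 2.77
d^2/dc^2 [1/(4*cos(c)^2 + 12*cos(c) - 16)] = (-4*sin(c)^4 + 27*sin(c)^2 - 3*cos(c)/4 - 9*cos(3*c)/4 + 3)/(4*(cos(c) - 1)^3*(cos(c) + 4)^3)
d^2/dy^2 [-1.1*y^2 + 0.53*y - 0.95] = -2.20000000000000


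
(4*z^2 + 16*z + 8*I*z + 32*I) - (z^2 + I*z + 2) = 3*z^2 + 16*z + 7*I*z - 2 + 32*I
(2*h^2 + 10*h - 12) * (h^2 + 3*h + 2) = 2*h^4 + 16*h^3 + 22*h^2 - 16*h - 24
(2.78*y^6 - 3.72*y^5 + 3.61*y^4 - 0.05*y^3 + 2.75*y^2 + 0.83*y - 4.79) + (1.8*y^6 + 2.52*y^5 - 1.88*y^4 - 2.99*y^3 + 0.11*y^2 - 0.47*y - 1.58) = 4.58*y^6 - 1.2*y^5 + 1.73*y^4 - 3.04*y^3 + 2.86*y^2 + 0.36*y - 6.37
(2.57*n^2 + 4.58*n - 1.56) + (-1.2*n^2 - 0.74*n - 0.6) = 1.37*n^2 + 3.84*n - 2.16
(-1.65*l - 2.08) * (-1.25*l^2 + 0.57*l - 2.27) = 2.0625*l^3 + 1.6595*l^2 + 2.5599*l + 4.7216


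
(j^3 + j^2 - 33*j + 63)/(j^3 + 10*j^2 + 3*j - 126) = (j - 3)/(j + 6)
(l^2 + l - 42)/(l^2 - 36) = (l + 7)/(l + 6)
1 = 1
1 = 1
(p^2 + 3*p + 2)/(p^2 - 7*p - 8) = (p + 2)/(p - 8)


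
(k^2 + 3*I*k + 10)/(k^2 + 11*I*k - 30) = (k - 2*I)/(k + 6*I)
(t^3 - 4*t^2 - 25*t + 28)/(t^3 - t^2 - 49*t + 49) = (t + 4)/(t + 7)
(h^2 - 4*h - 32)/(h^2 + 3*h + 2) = (h^2 - 4*h - 32)/(h^2 + 3*h + 2)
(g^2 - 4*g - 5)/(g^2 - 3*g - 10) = (g + 1)/(g + 2)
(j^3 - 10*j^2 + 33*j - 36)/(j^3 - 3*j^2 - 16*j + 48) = (j - 3)/(j + 4)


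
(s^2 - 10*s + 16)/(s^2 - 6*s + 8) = (s - 8)/(s - 4)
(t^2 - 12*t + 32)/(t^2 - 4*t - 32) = (t - 4)/(t + 4)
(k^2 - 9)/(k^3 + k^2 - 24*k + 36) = (k + 3)/(k^2 + 4*k - 12)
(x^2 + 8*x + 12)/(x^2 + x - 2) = (x + 6)/(x - 1)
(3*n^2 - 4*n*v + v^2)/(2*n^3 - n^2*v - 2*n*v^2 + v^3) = (-3*n + v)/(-2*n^2 - n*v + v^2)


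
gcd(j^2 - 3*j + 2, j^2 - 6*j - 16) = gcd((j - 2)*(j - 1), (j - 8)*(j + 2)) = 1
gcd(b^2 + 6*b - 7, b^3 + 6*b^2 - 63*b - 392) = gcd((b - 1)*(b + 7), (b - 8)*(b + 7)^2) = b + 7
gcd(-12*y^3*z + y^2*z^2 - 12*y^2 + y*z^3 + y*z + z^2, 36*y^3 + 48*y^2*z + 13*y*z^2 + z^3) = 1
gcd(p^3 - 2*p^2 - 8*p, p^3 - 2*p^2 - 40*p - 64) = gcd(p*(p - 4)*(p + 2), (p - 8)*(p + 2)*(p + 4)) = p + 2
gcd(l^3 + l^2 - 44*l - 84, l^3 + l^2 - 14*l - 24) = l + 2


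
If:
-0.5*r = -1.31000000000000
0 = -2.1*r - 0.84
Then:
No Solution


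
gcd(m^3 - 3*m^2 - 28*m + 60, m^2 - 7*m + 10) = m - 2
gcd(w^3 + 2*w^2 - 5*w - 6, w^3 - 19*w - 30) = w + 3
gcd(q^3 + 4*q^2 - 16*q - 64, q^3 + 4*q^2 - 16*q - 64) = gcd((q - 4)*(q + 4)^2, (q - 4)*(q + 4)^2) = q^3 + 4*q^2 - 16*q - 64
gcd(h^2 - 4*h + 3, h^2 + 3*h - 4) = h - 1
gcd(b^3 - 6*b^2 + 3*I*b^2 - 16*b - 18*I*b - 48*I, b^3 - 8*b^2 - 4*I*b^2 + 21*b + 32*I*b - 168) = b^2 + b*(-8 + 3*I) - 24*I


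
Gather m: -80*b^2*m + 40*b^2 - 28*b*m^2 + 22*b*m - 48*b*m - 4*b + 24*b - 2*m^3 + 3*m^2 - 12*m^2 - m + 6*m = 40*b^2 + 20*b - 2*m^3 + m^2*(-28*b - 9) + m*(-80*b^2 - 26*b + 5)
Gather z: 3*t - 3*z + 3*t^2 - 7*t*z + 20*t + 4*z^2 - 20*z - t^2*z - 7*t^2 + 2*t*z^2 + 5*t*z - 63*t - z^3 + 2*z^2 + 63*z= -4*t^2 - 40*t - z^3 + z^2*(2*t + 6) + z*(-t^2 - 2*t + 40)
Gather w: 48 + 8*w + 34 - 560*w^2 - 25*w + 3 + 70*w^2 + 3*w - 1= -490*w^2 - 14*w + 84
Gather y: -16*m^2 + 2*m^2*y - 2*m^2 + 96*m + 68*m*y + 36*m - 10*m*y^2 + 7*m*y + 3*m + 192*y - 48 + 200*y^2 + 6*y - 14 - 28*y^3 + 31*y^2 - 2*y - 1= -18*m^2 + 135*m - 28*y^3 + y^2*(231 - 10*m) + y*(2*m^2 + 75*m + 196) - 63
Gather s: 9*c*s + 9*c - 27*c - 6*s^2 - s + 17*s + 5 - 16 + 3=-18*c - 6*s^2 + s*(9*c + 16) - 8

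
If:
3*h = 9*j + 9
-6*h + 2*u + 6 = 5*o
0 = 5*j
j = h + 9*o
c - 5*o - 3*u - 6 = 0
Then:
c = 119/6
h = 3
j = 0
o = -1/3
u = 31/6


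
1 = 1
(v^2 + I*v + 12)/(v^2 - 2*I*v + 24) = (v - 3*I)/(v - 6*I)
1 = 1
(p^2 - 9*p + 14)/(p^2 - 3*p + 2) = (p - 7)/(p - 1)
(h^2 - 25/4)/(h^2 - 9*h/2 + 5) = (h + 5/2)/(h - 2)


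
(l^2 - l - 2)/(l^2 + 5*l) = (l^2 - l - 2)/(l*(l + 5))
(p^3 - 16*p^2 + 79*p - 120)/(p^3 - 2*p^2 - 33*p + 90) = (p - 8)/(p + 6)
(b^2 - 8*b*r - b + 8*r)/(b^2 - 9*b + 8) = (b - 8*r)/(b - 8)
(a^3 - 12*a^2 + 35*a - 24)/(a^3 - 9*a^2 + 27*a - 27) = (a^2 - 9*a + 8)/(a^2 - 6*a + 9)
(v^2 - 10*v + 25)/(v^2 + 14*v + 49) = (v^2 - 10*v + 25)/(v^2 + 14*v + 49)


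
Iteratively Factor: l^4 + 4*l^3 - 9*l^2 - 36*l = (l + 4)*(l^3 - 9*l) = (l - 3)*(l + 4)*(l^2 + 3*l) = (l - 3)*(l + 3)*(l + 4)*(l)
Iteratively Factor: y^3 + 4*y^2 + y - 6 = (y + 3)*(y^2 + y - 2) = (y - 1)*(y + 3)*(y + 2)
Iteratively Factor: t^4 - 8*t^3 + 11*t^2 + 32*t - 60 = (t - 5)*(t^3 - 3*t^2 - 4*t + 12) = (t - 5)*(t - 3)*(t^2 - 4) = (t - 5)*(t - 3)*(t - 2)*(t + 2)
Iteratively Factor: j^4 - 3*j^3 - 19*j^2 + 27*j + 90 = (j + 2)*(j^3 - 5*j^2 - 9*j + 45) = (j - 5)*(j + 2)*(j^2 - 9) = (j - 5)*(j - 3)*(j + 2)*(j + 3)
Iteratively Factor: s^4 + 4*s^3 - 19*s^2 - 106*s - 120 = (s + 4)*(s^3 - 19*s - 30) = (s + 2)*(s + 4)*(s^2 - 2*s - 15) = (s + 2)*(s + 3)*(s + 4)*(s - 5)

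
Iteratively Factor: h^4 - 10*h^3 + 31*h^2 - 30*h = (h)*(h^3 - 10*h^2 + 31*h - 30) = h*(h - 2)*(h^2 - 8*h + 15) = h*(h - 5)*(h - 2)*(h - 3)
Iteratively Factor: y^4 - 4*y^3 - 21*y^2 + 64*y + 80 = (y - 4)*(y^3 - 21*y - 20) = (y - 4)*(y + 4)*(y^2 - 4*y - 5) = (y - 4)*(y + 1)*(y + 4)*(y - 5)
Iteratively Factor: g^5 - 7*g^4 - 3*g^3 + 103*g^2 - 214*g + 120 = (g + 4)*(g^4 - 11*g^3 + 41*g^2 - 61*g + 30) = (g - 1)*(g + 4)*(g^3 - 10*g^2 + 31*g - 30) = (g - 5)*(g - 1)*(g + 4)*(g^2 - 5*g + 6) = (g - 5)*(g - 3)*(g - 1)*(g + 4)*(g - 2)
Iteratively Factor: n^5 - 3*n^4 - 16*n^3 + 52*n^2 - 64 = (n + 4)*(n^4 - 7*n^3 + 12*n^2 + 4*n - 16) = (n - 2)*(n + 4)*(n^3 - 5*n^2 + 2*n + 8) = (n - 2)^2*(n + 4)*(n^2 - 3*n - 4) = (n - 2)^2*(n + 1)*(n + 4)*(n - 4)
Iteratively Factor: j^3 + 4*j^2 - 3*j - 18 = (j - 2)*(j^2 + 6*j + 9) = (j - 2)*(j + 3)*(j + 3)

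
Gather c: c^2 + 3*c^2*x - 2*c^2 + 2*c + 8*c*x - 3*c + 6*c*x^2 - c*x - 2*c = c^2*(3*x - 1) + c*(6*x^2 + 7*x - 3)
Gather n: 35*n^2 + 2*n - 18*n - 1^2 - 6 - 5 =35*n^2 - 16*n - 12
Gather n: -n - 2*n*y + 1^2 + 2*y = n*(-2*y - 1) + 2*y + 1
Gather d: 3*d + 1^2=3*d + 1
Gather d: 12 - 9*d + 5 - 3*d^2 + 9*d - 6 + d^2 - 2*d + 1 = -2*d^2 - 2*d + 12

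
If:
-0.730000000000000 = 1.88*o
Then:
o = -0.39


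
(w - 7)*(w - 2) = w^2 - 9*w + 14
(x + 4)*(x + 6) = x^2 + 10*x + 24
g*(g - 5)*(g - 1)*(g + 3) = g^4 - 3*g^3 - 13*g^2 + 15*g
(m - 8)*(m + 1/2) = m^2 - 15*m/2 - 4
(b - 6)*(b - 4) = b^2 - 10*b + 24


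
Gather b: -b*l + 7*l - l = -b*l + 6*l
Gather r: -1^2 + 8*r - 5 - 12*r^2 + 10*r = -12*r^2 + 18*r - 6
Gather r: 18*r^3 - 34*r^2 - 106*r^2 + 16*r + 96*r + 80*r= 18*r^3 - 140*r^2 + 192*r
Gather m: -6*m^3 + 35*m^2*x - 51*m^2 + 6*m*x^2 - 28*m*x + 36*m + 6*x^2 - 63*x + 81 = -6*m^3 + m^2*(35*x - 51) + m*(6*x^2 - 28*x + 36) + 6*x^2 - 63*x + 81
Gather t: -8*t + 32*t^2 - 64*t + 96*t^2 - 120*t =128*t^2 - 192*t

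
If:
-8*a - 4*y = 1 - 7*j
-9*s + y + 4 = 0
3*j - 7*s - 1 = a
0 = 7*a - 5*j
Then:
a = 235/171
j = 329/171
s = 83/171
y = 7/19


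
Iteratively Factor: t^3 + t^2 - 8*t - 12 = (t + 2)*(t^2 - t - 6) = (t + 2)^2*(t - 3)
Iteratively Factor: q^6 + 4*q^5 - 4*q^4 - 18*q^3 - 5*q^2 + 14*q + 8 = (q - 2)*(q^5 + 6*q^4 + 8*q^3 - 2*q^2 - 9*q - 4) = (q - 2)*(q - 1)*(q^4 + 7*q^3 + 15*q^2 + 13*q + 4) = (q - 2)*(q - 1)*(q + 1)*(q^3 + 6*q^2 + 9*q + 4) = (q - 2)*(q - 1)*(q + 1)^2*(q^2 + 5*q + 4) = (q - 2)*(q - 1)*(q + 1)^2*(q + 4)*(q + 1)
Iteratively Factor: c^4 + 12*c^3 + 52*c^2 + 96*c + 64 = (c + 2)*(c^3 + 10*c^2 + 32*c + 32) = (c + 2)*(c + 4)*(c^2 + 6*c + 8) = (c + 2)^2*(c + 4)*(c + 4)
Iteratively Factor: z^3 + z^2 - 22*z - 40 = (z - 5)*(z^2 + 6*z + 8) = (z - 5)*(z + 4)*(z + 2)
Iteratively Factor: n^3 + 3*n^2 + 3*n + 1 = (n + 1)*(n^2 + 2*n + 1) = (n + 1)^2*(n + 1)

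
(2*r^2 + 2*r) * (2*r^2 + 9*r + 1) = 4*r^4 + 22*r^3 + 20*r^2 + 2*r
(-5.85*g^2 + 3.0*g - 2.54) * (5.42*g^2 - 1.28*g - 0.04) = -31.707*g^4 + 23.748*g^3 - 17.3728*g^2 + 3.1312*g + 0.1016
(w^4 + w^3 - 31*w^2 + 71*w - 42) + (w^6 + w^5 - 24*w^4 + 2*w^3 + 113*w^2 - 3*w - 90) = w^6 + w^5 - 23*w^4 + 3*w^3 + 82*w^2 + 68*w - 132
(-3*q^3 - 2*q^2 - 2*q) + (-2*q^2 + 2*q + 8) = -3*q^3 - 4*q^2 + 8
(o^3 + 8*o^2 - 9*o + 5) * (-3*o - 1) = -3*o^4 - 25*o^3 + 19*o^2 - 6*o - 5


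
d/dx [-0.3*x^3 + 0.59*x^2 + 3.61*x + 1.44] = -0.9*x^2 + 1.18*x + 3.61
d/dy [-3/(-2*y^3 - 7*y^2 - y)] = 3*(-6*y^2 - 14*y - 1)/(y^2*(2*y^2 + 7*y + 1)^2)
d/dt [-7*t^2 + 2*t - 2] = 2 - 14*t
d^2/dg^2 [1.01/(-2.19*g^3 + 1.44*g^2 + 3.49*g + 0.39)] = ((13.2714*g - 2.9088)*(-2.19*g^3 + 1.44*g^2 + 3.49*g + 0.39) + 1.01*(-13.14*g^2 + 5.76*g + 6.98)*(-6.57*g^2 + 2.88*g + 3.49))/(-2.19*g^3 + 1.44*g^2 + 3.49*g + 0.39)^3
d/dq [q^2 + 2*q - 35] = 2*q + 2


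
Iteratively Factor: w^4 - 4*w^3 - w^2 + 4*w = (w)*(w^3 - 4*w^2 - w + 4) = w*(w - 4)*(w^2 - 1) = w*(w - 4)*(w + 1)*(w - 1)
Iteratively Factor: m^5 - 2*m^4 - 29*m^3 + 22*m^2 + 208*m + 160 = (m - 5)*(m^4 + 3*m^3 - 14*m^2 - 48*m - 32) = (m - 5)*(m + 2)*(m^3 + m^2 - 16*m - 16) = (m - 5)*(m - 4)*(m + 2)*(m^2 + 5*m + 4) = (m - 5)*(m - 4)*(m + 2)*(m + 4)*(m + 1)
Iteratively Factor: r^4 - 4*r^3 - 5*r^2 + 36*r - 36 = (r - 2)*(r^3 - 2*r^2 - 9*r + 18) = (r - 2)^2*(r^2 - 9) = (r - 3)*(r - 2)^2*(r + 3)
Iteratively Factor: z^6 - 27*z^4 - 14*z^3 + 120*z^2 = (z - 2)*(z^5 + 2*z^4 - 23*z^3 - 60*z^2) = (z - 2)*(z + 4)*(z^4 - 2*z^3 - 15*z^2) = (z - 5)*(z - 2)*(z + 4)*(z^3 + 3*z^2) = z*(z - 5)*(z - 2)*(z + 4)*(z^2 + 3*z) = z*(z - 5)*(z - 2)*(z + 3)*(z + 4)*(z)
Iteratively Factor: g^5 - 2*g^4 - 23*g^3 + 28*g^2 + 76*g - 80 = (g + 2)*(g^4 - 4*g^3 - 15*g^2 + 58*g - 40) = (g - 5)*(g + 2)*(g^3 + g^2 - 10*g + 8) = (g - 5)*(g - 1)*(g + 2)*(g^2 + 2*g - 8) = (g - 5)*(g - 2)*(g - 1)*(g + 2)*(g + 4)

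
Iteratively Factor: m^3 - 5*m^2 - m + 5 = (m - 5)*(m^2 - 1) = (m - 5)*(m + 1)*(m - 1)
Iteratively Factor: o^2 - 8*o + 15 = (o - 3)*(o - 5)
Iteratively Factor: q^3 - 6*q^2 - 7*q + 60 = (q - 4)*(q^2 - 2*q - 15) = (q - 4)*(q + 3)*(q - 5)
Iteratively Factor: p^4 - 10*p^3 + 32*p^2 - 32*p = (p - 2)*(p^3 - 8*p^2 + 16*p) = p*(p - 2)*(p^2 - 8*p + 16) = p*(p - 4)*(p - 2)*(p - 4)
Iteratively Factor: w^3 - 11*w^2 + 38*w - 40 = (w - 4)*(w^2 - 7*w + 10) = (w - 5)*(w - 4)*(w - 2)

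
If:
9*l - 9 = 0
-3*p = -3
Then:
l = 1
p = 1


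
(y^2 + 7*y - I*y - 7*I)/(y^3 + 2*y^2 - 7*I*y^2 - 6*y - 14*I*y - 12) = (y + 7)/(y^2 + y*(2 - 6*I) - 12*I)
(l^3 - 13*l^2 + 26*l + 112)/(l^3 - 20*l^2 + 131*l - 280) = (l + 2)/(l - 5)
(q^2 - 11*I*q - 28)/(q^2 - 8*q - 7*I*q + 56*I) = (q - 4*I)/(q - 8)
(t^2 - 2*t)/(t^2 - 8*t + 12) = t/(t - 6)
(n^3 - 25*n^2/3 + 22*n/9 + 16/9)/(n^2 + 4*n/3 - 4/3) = (3*n^2 - 23*n - 8)/(3*(n + 2))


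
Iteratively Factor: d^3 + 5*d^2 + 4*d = (d + 4)*(d^2 + d) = d*(d + 4)*(d + 1)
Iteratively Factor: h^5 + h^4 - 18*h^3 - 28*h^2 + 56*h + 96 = (h + 2)*(h^4 - h^3 - 16*h^2 + 4*h + 48) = (h - 2)*(h + 2)*(h^3 + h^2 - 14*h - 24) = (h - 2)*(h + 2)^2*(h^2 - h - 12) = (h - 4)*(h - 2)*(h + 2)^2*(h + 3)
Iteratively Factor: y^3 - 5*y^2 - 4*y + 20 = (y - 2)*(y^2 - 3*y - 10) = (y - 5)*(y - 2)*(y + 2)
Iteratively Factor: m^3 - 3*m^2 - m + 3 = (m + 1)*(m^2 - 4*m + 3) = (m - 3)*(m + 1)*(m - 1)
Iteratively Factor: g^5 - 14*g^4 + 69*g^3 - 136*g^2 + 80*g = (g - 1)*(g^4 - 13*g^3 + 56*g^2 - 80*g) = g*(g - 1)*(g^3 - 13*g^2 + 56*g - 80) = g*(g - 5)*(g - 1)*(g^2 - 8*g + 16) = g*(g - 5)*(g - 4)*(g - 1)*(g - 4)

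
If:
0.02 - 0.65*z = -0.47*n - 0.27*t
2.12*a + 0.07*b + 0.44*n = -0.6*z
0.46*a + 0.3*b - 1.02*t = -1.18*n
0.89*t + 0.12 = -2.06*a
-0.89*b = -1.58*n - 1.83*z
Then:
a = 0.30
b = -1.86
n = -0.37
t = -0.84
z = -0.58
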